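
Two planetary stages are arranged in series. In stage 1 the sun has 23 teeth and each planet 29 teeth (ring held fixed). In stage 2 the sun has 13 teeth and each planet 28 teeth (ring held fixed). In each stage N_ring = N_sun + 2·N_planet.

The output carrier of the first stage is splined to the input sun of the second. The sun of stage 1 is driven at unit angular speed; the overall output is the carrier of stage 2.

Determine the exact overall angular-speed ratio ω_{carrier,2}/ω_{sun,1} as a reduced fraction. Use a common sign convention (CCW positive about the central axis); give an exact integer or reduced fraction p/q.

23/656

Stage 1: N_ring = 23 + 2·29 = 81
Stage 1: 23(ω_s−ω_c) = −81(ω_r−ω_c),  ω_r=0, ω_s=1
Stage 1: 23(1−ω_c) = −81(0−ω_c)  ⇒  104ω_c = 23  ⇒  ω_c = 23/104
  ⇒ ω_c¹/ω_s¹ = 23/104
Stage 2: N_ring = 13 + 2·28 = 69
Stage 2: 13(ω_s−ω_c) = −69(ω_r−ω_c),  ω_r=0, ω_s=1
Stage 2: 13(1−ω_c) = −69(0−ω_c)  ⇒  82ω_c = 13  ⇒  ω_c = 13/82
  ⇒ ω_c²/ω_s² = 13/82
Coupling ω_s² = ω_c¹ ⇒ overall = 23/104 × 13/82 = 23/656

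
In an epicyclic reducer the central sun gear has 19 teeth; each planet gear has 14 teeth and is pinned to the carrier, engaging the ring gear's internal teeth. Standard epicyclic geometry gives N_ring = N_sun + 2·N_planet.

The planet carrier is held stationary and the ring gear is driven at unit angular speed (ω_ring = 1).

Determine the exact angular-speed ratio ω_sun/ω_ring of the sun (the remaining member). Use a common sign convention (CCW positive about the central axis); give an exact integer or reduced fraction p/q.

-47/19

N_ring = 19 + 2·14 = 47
19(ω_s−ω_c) = −47(ω_r−ω_c),  ω_c=0, ω_r=1
ω_s = 0 − (47/19)(1−0) = -47/19
ω_s/ω_r = -47/19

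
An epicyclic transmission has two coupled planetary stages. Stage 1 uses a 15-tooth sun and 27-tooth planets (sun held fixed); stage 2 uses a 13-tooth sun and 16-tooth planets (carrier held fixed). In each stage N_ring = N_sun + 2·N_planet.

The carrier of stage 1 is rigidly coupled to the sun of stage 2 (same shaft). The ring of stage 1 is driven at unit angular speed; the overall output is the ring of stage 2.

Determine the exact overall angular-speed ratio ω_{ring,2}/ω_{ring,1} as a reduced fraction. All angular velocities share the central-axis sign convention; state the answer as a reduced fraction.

Stage 1: N_ring = 15 + 2·27 = 69
Stage 1: 15(ω_s−ω_c) = −69(ω_r−ω_c),  ω_s=0, ω_r=1
Stage 1: 15(0−ω_c) = −69(1−ω_c)  ⇒  84ω_c = 69  ⇒  ω_c = 23/28
  ⇒ ω_c¹/ω_r¹ = 23/28
Stage 2: N_ring = 13 + 2·16 = 45
Stage 2: 13(ω_s−ω_c) = −45(ω_r−ω_c),  ω_c=0, ω_s=1
Stage 2: ω_r = 0 − (13/45)(1−0) = -13/45
  ⇒ ω_r²/ω_s² = -13/45
Coupling ω_s² = ω_c¹ ⇒ overall = 23/28 × -13/45 = -299/1260

-299/1260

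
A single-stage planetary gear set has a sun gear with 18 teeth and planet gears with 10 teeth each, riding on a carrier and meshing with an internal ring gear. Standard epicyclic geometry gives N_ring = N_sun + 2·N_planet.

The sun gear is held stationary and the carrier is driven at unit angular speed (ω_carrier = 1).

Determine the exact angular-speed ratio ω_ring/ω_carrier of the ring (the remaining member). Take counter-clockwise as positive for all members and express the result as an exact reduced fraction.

N_ring = 18 + 2·10 = 38
18(ω_s−ω_c) = −38(ω_r−ω_c),  ω_s=0, ω_c=1
ω_r = 1 − (18/38)(0−1) = 28/19
ω_r/ω_c = 28/19

28/19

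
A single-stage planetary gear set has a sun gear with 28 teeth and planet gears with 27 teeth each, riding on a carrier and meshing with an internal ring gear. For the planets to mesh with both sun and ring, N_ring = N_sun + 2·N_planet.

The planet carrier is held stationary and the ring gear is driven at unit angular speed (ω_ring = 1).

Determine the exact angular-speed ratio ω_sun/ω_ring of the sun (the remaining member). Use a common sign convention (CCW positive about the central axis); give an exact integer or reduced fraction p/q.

N_ring = 28 + 2·27 = 82
28(ω_s−ω_c) = −82(ω_r−ω_c),  ω_c=0, ω_r=1
ω_s = 0 − (82/28)(1−0) = -41/14
ω_s/ω_r = -41/14

-41/14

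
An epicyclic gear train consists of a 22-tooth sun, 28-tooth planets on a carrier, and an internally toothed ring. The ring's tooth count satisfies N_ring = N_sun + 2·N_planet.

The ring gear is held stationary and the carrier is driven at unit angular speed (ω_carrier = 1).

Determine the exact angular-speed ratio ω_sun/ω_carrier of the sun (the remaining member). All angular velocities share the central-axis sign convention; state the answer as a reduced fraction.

50/11

N_ring = 22 + 2·28 = 78
22(ω_s−ω_c) = −78(ω_r−ω_c),  ω_r=0, ω_c=1
ω_s = 1 − (78/22)(0−1) = 50/11
ω_s/ω_c = 50/11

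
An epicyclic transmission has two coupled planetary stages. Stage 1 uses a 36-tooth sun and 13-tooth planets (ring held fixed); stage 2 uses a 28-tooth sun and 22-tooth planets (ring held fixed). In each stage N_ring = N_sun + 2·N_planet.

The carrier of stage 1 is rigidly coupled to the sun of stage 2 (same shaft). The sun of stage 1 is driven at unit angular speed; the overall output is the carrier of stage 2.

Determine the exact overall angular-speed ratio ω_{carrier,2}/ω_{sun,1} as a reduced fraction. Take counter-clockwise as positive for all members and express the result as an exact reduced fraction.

Stage 1: N_ring = 36 + 2·13 = 62
Stage 1: 36(ω_s−ω_c) = −62(ω_r−ω_c),  ω_r=0, ω_s=1
Stage 1: 36(1−ω_c) = −62(0−ω_c)  ⇒  98ω_c = 36  ⇒  ω_c = 18/49
  ⇒ ω_c¹/ω_s¹ = 18/49
Stage 2: N_ring = 28 + 2·22 = 72
Stage 2: 28(ω_s−ω_c) = −72(ω_r−ω_c),  ω_r=0, ω_s=1
Stage 2: 28(1−ω_c) = −72(0−ω_c)  ⇒  100ω_c = 28  ⇒  ω_c = 7/25
  ⇒ ω_c²/ω_s² = 7/25
Coupling ω_s² = ω_c¹ ⇒ overall = 18/49 × 7/25 = 18/175

18/175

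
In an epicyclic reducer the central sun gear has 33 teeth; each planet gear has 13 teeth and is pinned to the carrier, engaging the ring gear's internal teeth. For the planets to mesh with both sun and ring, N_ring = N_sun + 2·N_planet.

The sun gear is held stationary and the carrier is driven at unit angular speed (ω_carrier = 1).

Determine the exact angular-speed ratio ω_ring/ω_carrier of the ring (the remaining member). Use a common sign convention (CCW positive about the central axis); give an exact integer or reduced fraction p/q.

N_ring = 33 + 2·13 = 59
33(ω_s−ω_c) = −59(ω_r−ω_c),  ω_s=0, ω_c=1
ω_r = 1 − (33/59)(0−1) = 92/59
ω_r/ω_c = 92/59

92/59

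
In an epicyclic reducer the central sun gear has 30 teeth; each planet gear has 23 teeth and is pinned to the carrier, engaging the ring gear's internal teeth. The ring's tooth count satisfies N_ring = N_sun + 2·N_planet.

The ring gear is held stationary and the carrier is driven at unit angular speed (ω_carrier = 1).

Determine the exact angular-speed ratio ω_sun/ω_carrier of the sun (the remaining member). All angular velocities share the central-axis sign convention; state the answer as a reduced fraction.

53/15

N_ring = 30 + 2·23 = 76
30(ω_s−ω_c) = −76(ω_r−ω_c),  ω_r=0, ω_c=1
ω_s = 1 − (76/30)(0−1) = 53/15
ω_s/ω_c = 53/15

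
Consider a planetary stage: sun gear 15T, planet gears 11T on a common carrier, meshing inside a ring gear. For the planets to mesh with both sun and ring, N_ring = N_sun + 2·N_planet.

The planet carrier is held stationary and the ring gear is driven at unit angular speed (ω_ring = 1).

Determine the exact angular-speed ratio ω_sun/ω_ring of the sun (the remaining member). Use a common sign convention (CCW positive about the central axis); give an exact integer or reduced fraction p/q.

-37/15

N_ring = 15 + 2·11 = 37
15(ω_s−ω_c) = −37(ω_r−ω_c),  ω_c=0, ω_r=1
ω_s = 0 − (37/15)(1−0) = -37/15
ω_s/ω_r = -37/15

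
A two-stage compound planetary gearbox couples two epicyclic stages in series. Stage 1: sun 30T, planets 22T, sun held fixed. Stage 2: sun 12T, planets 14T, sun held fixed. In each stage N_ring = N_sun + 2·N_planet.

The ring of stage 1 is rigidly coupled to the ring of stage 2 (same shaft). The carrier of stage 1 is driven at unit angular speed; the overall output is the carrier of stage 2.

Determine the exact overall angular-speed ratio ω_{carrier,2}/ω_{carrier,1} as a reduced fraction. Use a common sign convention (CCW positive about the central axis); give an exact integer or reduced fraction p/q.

Stage 1: N_ring = 30 + 2·22 = 74
Stage 1: 30(ω_s−ω_c) = −74(ω_r−ω_c),  ω_s=0, ω_c=1
Stage 1: ω_r = 1 − (30/74)(0−1) = 52/37
  ⇒ ω_r¹/ω_c¹ = 52/37
Stage 2: N_ring = 12 + 2·14 = 40
Stage 2: 12(ω_s−ω_c) = −40(ω_r−ω_c),  ω_s=0, ω_r=1
Stage 2: 12(0−ω_c) = −40(1−ω_c)  ⇒  52ω_c = 40  ⇒  ω_c = 10/13
  ⇒ ω_c²/ω_r² = 10/13
Coupling ω_r² = ω_r¹ ⇒ overall = 52/37 × 10/13 = 40/37

40/37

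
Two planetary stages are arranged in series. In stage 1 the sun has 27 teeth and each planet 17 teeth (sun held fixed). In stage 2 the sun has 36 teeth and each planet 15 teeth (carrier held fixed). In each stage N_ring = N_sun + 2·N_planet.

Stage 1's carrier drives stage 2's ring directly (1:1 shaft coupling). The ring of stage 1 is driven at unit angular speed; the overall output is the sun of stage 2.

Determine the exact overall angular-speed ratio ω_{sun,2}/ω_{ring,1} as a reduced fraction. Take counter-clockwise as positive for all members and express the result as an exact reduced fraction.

-61/48

Stage 1: N_ring = 27 + 2·17 = 61
Stage 1: 27(ω_s−ω_c) = −61(ω_r−ω_c),  ω_s=0, ω_r=1
Stage 1: 27(0−ω_c) = −61(1−ω_c)  ⇒  88ω_c = 61  ⇒  ω_c = 61/88
  ⇒ ω_c¹/ω_r¹ = 61/88
Stage 2: N_ring = 36 + 2·15 = 66
Stage 2: 36(ω_s−ω_c) = −66(ω_r−ω_c),  ω_c=0, ω_r=1
Stage 2: ω_s = 0 − (66/36)(1−0) = -11/6
  ⇒ ω_s²/ω_r² = -11/6
Coupling ω_r² = ω_c¹ ⇒ overall = 61/88 × -11/6 = -61/48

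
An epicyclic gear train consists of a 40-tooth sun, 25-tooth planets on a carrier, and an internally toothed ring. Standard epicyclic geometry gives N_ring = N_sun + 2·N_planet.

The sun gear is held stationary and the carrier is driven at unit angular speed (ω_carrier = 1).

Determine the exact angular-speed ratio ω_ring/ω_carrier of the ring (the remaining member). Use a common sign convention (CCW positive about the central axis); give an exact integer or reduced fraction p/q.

13/9

N_ring = 40 + 2·25 = 90
40(ω_s−ω_c) = −90(ω_r−ω_c),  ω_s=0, ω_c=1
ω_r = 1 − (40/90)(0−1) = 13/9
ω_r/ω_c = 13/9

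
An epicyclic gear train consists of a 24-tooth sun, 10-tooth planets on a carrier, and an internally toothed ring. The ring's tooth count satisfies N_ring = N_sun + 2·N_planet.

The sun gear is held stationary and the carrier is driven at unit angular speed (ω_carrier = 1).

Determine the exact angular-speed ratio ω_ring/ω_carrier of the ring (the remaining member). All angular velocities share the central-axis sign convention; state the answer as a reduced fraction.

17/11

N_ring = 24 + 2·10 = 44
24(ω_s−ω_c) = −44(ω_r−ω_c),  ω_s=0, ω_c=1
ω_r = 1 − (24/44)(0−1) = 17/11
ω_r/ω_c = 17/11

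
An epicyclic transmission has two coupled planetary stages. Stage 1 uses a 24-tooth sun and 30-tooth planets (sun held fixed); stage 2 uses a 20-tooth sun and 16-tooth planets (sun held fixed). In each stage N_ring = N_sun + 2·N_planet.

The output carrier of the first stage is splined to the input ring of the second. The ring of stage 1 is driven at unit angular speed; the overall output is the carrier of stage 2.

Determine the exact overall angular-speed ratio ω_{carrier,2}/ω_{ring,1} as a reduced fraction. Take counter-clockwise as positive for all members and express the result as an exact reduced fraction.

Stage 1: N_ring = 24 + 2·30 = 84
Stage 1: 24(ω_s−ω_c) = −84(ω_r−ω_c),  ω_s=0, ω_r=1
Stage 1: 24(0−ω_c) = −84(1−ω_c)  ⇒  108ω_c = 84  ⇒  ω_c = 7/9
  ⇒ ω_c¹/ω_r¹ = 7/9
Stage 2: N_ring = 20 + 2·16 = 52
Stage 2: 20(ω_s−ω_c) = −52(ω_r−ω_c),  ω_s=0, ω_r=1
Stage 2: 20(0−ω_c) = −52(1−ω_c)  ⇒  72ω_c = 52  ⇒  ω_c = 13/18
  ⇒ ω_c²/ω_r² = 13/18
Coupling ω_r² = ω_c¹ ⇒ overall = 7/9 × 13/18 = 91/162

91/162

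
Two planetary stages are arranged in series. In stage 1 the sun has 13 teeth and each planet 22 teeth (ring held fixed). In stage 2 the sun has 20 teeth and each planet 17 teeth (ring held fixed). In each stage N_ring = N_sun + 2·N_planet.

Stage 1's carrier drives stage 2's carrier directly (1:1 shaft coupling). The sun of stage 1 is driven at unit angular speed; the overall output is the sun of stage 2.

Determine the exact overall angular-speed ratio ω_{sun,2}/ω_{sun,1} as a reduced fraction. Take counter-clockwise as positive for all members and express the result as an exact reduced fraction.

Stage 1: N_ring = 13 + 2·22 = 57
Stage 1: 13(ω_s−ω_c) = −57(ω_r−ω_c),  ω_r=0, ω_s=1
Stage 1: 13(1−ω_c) = −57(0−ω_c)  ⇒  70ω_c = 13  ⇒  ω_c = 13/70
  ⇒ ω_c¹/ω_s¹ = 13/70
Stage 2: N_ring = 20 + 2·17 = 54
Stage 2: 20(ω_s−ω_c) = −54(ω_r−ω_c),  ω_r=0, ω_c=1
Stage 2: ω_s = 1 − (54/20)(0−1) = 37/10
  ⇒ ω_s²/ω_c² = 37/10
Coupling ω_c² = ω_c¹ ⇒ overall = 13/70 × 37/10 = 481/700

481/700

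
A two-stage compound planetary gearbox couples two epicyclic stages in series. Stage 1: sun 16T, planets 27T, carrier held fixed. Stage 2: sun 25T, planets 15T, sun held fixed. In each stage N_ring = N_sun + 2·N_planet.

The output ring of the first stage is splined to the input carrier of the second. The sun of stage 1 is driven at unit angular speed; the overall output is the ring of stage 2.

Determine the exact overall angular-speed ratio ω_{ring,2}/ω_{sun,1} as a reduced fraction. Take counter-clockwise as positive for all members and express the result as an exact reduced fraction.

-128/385

Stage 1: N_ring = 16 + 2·27 = 70
Stage 1: 16(ω_s−ω_c) = −70(ω_r−ω_c),  ω_c=0, ω_s=1
Stage 1: ω_r = 0 − (16/70)(1−0) = -8/35
  ⇒ ω_r¹/ω_s¹ = -8/35
Stage 2: N_ring = 25 + 2·15 = 55
Stage 2: 25(ω_s−ω_c) = −55(ω_r−ω_c),  ω_s=0, ω_c=1
Stage 2: ω_r = 1 − (25/55)(0−1) = 16/11
  ⇒ ω_r²/ω_c² = 16/11
Coupling ω_c² = ω_r¹ ⇒ overall = -8/35 × 16/11 = -128/385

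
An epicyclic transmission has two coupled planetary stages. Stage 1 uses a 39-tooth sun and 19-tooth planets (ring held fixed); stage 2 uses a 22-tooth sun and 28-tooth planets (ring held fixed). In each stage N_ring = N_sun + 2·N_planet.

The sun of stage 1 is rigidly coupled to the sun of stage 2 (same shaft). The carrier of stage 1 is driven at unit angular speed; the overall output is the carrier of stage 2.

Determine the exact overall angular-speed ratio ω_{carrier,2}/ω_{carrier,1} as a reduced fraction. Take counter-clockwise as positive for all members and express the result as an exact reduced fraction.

638/975

Stage 1: N_ring = 39 + 2·19 = 77
Stage 1: 39(ω_s−ω_c) = −77(ω_r−ω_c),  ω_r=0, ω_c=1
Stage 1: ω_s = 1 − (77/39)(0−1) = 116/39
  ⇒ ω_s¹/ω_c¹ = 116/39
Stage 2: N_ring = 22 + 2·28 = 78
Stage 2: 22(ω_s−ω_c) = −78(ω_r−ω_c),  ω_r=0, ω_s=1
Stage 2: 22(1−ω_c) = −78(0−ω_c)  ⇒  100ω_c = 22  ⇒  ω_c = 11/50
  ⇒ ω_c²/ω_s² = 11/50
Coupling ω_s² = ω_s¹ ⇒ overall = 116/39 × 11/50 = 638/975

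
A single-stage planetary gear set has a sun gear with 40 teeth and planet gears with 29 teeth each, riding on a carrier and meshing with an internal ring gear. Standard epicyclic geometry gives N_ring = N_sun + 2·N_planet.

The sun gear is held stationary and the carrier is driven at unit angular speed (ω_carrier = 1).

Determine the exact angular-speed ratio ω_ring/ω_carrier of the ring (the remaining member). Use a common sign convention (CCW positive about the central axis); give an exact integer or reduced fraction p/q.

N_ring = 40 + 2·29 = 98
40(ω_s−ω_c) = −98(ω_r−ω_c),  ω_s=0, ω_c=1
ω_r = 1 − (40/98)(0−1) = 69/49
ω_r/ω_c = 69/49

69/49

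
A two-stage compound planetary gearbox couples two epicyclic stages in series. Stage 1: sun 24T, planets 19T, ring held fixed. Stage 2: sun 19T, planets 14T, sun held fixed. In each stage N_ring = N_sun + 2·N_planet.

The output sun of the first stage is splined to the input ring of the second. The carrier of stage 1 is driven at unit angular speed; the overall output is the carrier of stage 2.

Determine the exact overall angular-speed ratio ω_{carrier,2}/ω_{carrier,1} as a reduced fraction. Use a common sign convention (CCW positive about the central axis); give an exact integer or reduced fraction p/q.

2021/792

Stage 1: N_ring = 24 + 2·19 = 62
Stage 1: 24(ω_s−ω_c) = −62(ω_r−ω_c),  ω_r=0, ω_c=1
Stage 1: ω_s = 1 − (62/24)(0−1) = 43/12
  ⇒ ω_s¹/ω_c¹ = 43/12
Stage 2: N_ring = 19 + 2·14 = 47
Stage 2: 19(ω_s−ω_c) = −47(ω_r−ω_c),  ω_s=0, ω_r=1
Stage 2: 19(0−ω_c) = −47(1−ω_c)  ⇒  66ω_c = 47  ⇒  ω_c = 47/66
  ⇒ ω_c²/ω_r² = 47/66
Coupling ω_r² = ω_s¹ ⇒ overall = 43/12 × 47/66 = 2021/792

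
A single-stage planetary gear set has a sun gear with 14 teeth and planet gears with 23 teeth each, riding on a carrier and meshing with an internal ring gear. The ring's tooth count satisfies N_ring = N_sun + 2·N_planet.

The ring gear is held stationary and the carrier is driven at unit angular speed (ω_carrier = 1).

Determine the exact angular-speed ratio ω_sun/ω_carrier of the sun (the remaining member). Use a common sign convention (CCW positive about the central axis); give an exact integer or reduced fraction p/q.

N_ring = 14 + 2·23 = 60
14(ω_s−ω_c) = −60(ω_r−ω_c),  ω_r=0, ω_c=1
ω_s = 1 − (60/14)(0−1) = 37/7
ω_s/ω_c = 37/7

37/7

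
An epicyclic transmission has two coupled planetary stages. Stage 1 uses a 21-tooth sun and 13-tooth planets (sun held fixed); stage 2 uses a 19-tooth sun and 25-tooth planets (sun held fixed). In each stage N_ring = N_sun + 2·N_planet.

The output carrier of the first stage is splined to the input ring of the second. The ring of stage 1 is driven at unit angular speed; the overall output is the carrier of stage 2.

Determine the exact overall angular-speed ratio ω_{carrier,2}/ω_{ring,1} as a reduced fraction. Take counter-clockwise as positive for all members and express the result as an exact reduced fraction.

Stage 1: N_ring = 21 + 2·13 = 47
Stage 1: 21(ω_s−ω_c) = −47(ω_r−ω_c),  ω_s=0, ω_r=1
Stage 1: 21(0−ω_c) = −47(1−ω_c)  ⇒  68ω_c = 47  ⇒  ω_c = 47/68
  ⇒ ω_c¹/ω_r¹ = 47/68
Stage 2: N_ring = 19 + 2·25 = 69
Stage 2: 19(ω_s−ω_c) = −69(ω_r−ω_c),  ω_s=0, ω_r=1
Stage 2: 19(0−ω_c) = −69(1−ω_c)  ⇒  88ω_c = 69  ⇒  ω_c = 69/88
  ⇒ ω_c²/ω_r² = 69/88
Coupling ω_r² = ω_c¹ ⇒ overall = 47/68 × 69/88 = 3243/5984

3243/5984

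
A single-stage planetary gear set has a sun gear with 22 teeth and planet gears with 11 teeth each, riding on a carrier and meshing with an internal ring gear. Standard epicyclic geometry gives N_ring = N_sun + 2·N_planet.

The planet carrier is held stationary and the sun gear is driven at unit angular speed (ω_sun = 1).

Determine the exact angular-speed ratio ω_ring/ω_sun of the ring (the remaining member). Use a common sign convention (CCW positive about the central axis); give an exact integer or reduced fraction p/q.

N_ring = 22 + 2·11 = 44
22(ω_s−ω_c) = −44(ω_r−ω_c),  ω_c=0, ω_s=1
ω_r = 0 − (22/44)(1−0) = -1/2
ω_r/ω_s = -1/2

-1/2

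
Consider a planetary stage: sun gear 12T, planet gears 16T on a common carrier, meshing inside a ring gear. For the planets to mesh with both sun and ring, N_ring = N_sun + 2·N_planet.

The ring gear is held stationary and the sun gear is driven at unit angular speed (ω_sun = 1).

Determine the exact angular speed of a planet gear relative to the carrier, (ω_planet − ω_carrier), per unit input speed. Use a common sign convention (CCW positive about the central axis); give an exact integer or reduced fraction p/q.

-33/56

N_ring = 12 + 2·16 = 44
12(ω_s−ω_c) = −44(ω_r−ω_c),  ω_r=0, ω_s=1
12(1−ω_c) = −44(0−ω_c)  ⇒  56ω_c = 12  ⇒  ω_c = 3/14
sun–planet: 12·(1−3/14) = −16·(ω_p−ω_c)  ⇒  ω_p−ω_c = −(12/16)·(11/14) = -33/56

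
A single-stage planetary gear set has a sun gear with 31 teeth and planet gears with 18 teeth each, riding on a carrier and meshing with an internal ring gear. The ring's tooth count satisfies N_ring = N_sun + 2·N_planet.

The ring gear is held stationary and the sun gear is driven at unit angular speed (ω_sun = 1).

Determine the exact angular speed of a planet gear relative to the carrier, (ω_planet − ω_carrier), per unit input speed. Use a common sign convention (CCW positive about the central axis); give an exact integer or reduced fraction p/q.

-2077/1764

N_ring = 31 + 2·18 = 67
31(ω_s−ω_c) = −67(ω_r−ω_c),  ω_r=0, ω_s=1
31(1−ω_c) = −67(0−ω_c)  ⇒  98ω_c = 31  ⇒  ω_c = 31/98
sun–planet: 31·(1−31/98) = −18·(ω_p−ω_c)  ⇒  ω_p−ω_c = −(31/18)·(67/98) = -2077/1764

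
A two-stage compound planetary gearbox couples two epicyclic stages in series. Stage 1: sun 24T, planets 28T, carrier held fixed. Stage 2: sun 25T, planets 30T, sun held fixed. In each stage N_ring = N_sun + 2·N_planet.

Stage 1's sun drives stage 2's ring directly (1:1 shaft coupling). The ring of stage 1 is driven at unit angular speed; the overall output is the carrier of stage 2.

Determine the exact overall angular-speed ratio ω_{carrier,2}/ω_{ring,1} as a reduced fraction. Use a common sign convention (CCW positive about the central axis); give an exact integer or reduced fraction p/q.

Stage 1: N_ring = 24 + 2·28 = 80
Stage 1: 24(ω_s−ω_c) = −80(ω_r−ω_c),  ω_c=0, ω_r=1
Stage 1: ω_s = 0 − (80/24)(1−0) = -10/3
  ⇒ ω_s¹/ω_r¹ = -10/3
Stage 2: N_ring = 25 + 2·30 = 85
Stage 2: 25(ω_s−ω_c) = −85(ω_r−ω_c),  ω_s=0, ω_r=1
Stage 2: 25(0−ω_c) = −85(1−ω_c)  ⇒  110ω_c = 85  ⇒  ω_c = 17/22
  ⇒ ω_c²/ω_r² = 17/22
Coupling ω_r² = ω_s¹ ⇒ overall = -10/3 × 17/22 = -85/33

-85/33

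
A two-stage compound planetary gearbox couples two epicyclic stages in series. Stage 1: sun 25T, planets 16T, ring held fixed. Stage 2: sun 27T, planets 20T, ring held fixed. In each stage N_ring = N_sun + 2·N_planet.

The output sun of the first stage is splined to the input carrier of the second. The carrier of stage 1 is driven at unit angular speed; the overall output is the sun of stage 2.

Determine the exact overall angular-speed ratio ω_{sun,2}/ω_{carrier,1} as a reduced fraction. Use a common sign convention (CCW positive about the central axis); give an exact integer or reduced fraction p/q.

7708/675

Stage 1: N_ring = 25 + 2·16 = 57
Stage 1: 25(ω_s−ω_c) = −57(ω_r−ω_c),  ω_r=0, ω_c=1
Stage 1: ω_s = 1 − (57/25)(0−1) = 82/25
  ⇒ ω_s¹/ω_c¹ = 82/25
Stage 2: N_ring = 27 + 2·20 = 67
Stage 2: 27(ω_s−ω_c) = −67(ω_r−ω_c),  ω_r=0, ω_c=1
Stage 2: ω_s = 1 − (67/27)(0−1) = 94/27
  ⇒ ω_s²/ω_c² = 94/27
Coupling ω_c² = ω_s¹ ⇒ overall = 82/25 × 94/27 = 7708/675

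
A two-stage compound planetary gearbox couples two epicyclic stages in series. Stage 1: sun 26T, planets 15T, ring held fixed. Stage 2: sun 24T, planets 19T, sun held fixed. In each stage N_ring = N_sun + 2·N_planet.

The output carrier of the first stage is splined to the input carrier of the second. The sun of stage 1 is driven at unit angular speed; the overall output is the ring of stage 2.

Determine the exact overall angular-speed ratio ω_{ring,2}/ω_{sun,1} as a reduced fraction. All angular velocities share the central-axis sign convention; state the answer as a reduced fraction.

Stage 1: N_ring = 26 + 2·15 = 56
Stage 1: 26(ω_s−ω_c) = −56(ω_r−ω_c),  ω_r=0, ω_s=1
Stage 1: 26(1−ω_c) = −56(0−ω_c)  ⇒  82ω_c = 26  ⇒  ω_c = 13/41
  ⇒ ω_c¹/ω_s¹ = 13/41
Stage 2: N_ring = 24 + 2·19 = 62
Stage 2: 24(ω_s−ω_c) = −62(ω_r−ω_c),  ω_s=0, ω_c=1
Stage 2: ω_r = 1 − (24/62)(0−1) = 43/31
  ⇒ ω_r²/ω_c² = 43/31
Coupling ω_c² = ω_c¹ ⇒ overall = 13/41 × 43/31 = 559/1271

559/1271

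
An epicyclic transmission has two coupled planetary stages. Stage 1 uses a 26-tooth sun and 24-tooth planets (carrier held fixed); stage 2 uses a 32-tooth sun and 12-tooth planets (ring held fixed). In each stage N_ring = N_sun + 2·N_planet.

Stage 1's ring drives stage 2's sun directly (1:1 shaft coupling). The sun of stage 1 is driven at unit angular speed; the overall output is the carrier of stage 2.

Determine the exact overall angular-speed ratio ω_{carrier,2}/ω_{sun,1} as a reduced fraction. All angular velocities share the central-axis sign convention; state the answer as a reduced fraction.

Stage 1: N_ring = 26 + 2·24 = 74
Stage 1: 26(ω_s−ω_c) = −74(ω_r−ω_c),  ω_c=0, ω_s=1
Stage 1: ω_r = 0 − (26/74)(1−0) = -13/37
  ⇒ ω_r¹/ω_s¹ = -13/37
Stage 2: N_ring = 32 + 2·12 = 56
Stage 2: 32(ω_s−ω_c) = −56(ω_r−ω_c),  ω_r=0, ω_s=1
Stage 2: 32(1−ω_c) = −56(0−ω_c)  ⇒  88ω_c = 32  ⇒  ω_c = 4/11
  ⇒ ω_c²/ω_s² = 4/11
Coupling ω_s² = ω_r¹ ⇒ overall = -13/37 × 4/11 = -52/407

-52/407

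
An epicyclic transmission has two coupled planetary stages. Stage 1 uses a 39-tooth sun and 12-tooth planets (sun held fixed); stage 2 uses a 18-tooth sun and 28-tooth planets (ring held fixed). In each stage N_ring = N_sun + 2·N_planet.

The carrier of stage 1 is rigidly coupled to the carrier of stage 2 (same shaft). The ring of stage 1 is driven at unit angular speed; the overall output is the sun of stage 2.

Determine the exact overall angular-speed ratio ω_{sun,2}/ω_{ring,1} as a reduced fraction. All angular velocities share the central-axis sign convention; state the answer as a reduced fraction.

Stage 1: N_ring = 39 + 2·12 = 63
Stage 1: 39(ω_s−ω_c) = −63(ω_r−ω_c),  ω_s=0, ω_r=1
Stage 1: 39(0−ω_c) = −63(1−ω_c)  ⇒  102ω_c = 63  ⇒  ω_c = 21/34
  ⇒ ω_c¹/ω_r¹ = 21/34
Stage 2: N_ring = 18 + 2·28 = 74
Stage 2: 18(ω_s−ω_c) = −74(ω_r−ω_c),  ω_r=0, ω_c=1
Stage 2: ω_s = 1 − (74/18)(0−1) = 46/9
  ⇒ ω_s²/ω_c² = 46/9
Coupling ω_c² = ω_c¹ ⇒ overall = 21/34 × 46/9 = 161/51

161/51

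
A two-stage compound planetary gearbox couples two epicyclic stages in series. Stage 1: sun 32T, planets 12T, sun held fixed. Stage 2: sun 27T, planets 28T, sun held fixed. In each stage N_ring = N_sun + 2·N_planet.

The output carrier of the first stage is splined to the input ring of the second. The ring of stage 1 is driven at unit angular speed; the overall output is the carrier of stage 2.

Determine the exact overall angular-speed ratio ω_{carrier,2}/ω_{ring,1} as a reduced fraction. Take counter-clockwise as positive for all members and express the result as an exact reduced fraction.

581/1210

Stage 1: N_ring = 32 + 2·12 = 56
Stage 1: 32(ω_s−ω_c) = −56(ω_r−ω_c),  ω_s=0, ω_r=1
Stage 1: 32(0−ω_c) = −56(1−ω_c)  ⇒  88ω_c = 56  ⇒  ω_c = 7/11
  ⇒ ω_c¹/ω_r¹ = 7/11
Stage 2: N_ring = 27 + 2·28 = 83
Stage 2: 27(ω_s−ω_c) = −83(ω_r−ω_c),  ω_s=0, ω_r=1
Stage 2: 27(0−ω_c) = −83(1−ω_c)  ⇒  110ω_c = 83  ⇒  ω_c = 83/110
  ⇒ ω_c²/ω_r² = 83/110
Coupling ω_r² = ω_c¹ ⇒ overall = 7/11 × 83/110 = 581/1210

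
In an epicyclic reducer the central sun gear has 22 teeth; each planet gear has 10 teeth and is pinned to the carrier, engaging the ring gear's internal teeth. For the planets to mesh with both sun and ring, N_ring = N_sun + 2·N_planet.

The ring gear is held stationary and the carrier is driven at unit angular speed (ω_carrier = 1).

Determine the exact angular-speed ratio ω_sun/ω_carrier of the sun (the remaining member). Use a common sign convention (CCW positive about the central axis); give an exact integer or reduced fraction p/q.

32/11

N_ring = 22 + 2·10 = 42
22(ω_s−ω_c) = −42(ω_r−ω_c),  ω_r=0, ω_c=1
ω_s = 1 − (42/22)(0−1) = 32/11
ω_s/ω_c = 32/11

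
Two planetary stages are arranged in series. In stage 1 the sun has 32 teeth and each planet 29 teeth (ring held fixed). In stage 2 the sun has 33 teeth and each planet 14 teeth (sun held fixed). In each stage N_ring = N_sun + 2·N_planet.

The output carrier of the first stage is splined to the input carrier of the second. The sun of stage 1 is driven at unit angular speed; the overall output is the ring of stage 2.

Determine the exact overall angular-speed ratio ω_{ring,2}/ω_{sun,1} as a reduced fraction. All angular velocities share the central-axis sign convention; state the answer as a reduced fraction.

Stage 1: N_ring = 32 + 2·29 = 90
Stage 1: 32(ω_s−ω_c) = −90(ω_r−ω_c),  ω_r=0, ω_s=1
Stage 1: 32(1−ω_c) = −90(0−ω_c)  ⇒  122ω_c = 32  ⇒  ω_c = 16/61
  ⇒ ω_c¹/ω_s¹ = 16/61
Stage 2: N_ring = 33 + 2·14 = 61
Stage 2: 33(ω_s−ω_c) = −61(ω_r−ω_c),  ω_s=0, ω_c=1
Stage 2: ω_r = 1 − (33/61)(0−1) = 94/61
  ⇒ ω_r²/ω_c² = 94/61
Coupling ω_c² = ω_c¹ ⇒ overall = 16/61 × 94/61 = 1504/3721

1504/3721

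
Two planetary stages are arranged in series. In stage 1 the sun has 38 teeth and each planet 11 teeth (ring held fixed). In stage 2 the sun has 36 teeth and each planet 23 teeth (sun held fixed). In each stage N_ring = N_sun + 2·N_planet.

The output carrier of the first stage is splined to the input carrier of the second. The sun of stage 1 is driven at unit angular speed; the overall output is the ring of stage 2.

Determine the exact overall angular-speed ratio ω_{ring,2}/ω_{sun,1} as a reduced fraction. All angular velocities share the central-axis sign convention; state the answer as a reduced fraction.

Stage 1: N_ring = 38 + 2·11 = 60
Stage 1: 38(ω_s−ω_c) = −60(ω_r−ω_c),  ω_r=0, ω_s=1
Stage 1: 38(1−ω_c) = −60(0−ω_c)  ⇒  98ω_c = 38  ⇒  ω_c = 19/49
  ⇒ ω_c¹/ω_s¹ = 19/49
Stage 2: N_ring = 36 + 2·23 = 82
Stage 2: 36(ω_s−ω_c) = −82(ω_r−ω_c),  ω_s=0, ω_c=1
Stage 2: ω_r = 1 − (36/82)(0−1) = 59/41
  ⇒ ω_r²/ω_c² = 59/41
Coupling ω_c² = ω_c¹ ⇒ overall = 19/49 × 59/41 = 1121/2009

1121/2009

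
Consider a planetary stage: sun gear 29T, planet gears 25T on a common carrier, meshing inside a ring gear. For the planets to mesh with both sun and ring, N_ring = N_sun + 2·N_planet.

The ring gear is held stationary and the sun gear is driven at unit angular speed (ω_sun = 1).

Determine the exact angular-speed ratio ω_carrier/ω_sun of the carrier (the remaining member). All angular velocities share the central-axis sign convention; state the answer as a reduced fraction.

29/108

N_ring = 29 + 2·25 = 79
29(ω_s−ω_c) = −79(ω_r−ω_c),  ω_r=0, ω_s=1
29(1−ω_c) = −79(0−ω_c)  ⇒  108ω_c = 29  ⇒  ω_c = 29/108
ω_c/ω_s = 29/108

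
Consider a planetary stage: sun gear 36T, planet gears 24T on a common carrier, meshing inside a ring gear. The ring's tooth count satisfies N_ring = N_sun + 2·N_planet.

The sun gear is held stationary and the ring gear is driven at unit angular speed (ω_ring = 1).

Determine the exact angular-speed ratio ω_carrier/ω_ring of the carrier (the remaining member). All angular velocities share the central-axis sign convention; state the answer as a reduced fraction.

7/10

N_ring = 36 + 2·24 = 84
36(ω_s−ω_c) = −84(ω_r−ω_c),  ω_s=0, ω_r=1
36(0−ω_c) = −84(1−ω_c)  ⇒  120ω_c = 84  ⇒  ω_c = 7/10
ω_c/ω_r = 7/10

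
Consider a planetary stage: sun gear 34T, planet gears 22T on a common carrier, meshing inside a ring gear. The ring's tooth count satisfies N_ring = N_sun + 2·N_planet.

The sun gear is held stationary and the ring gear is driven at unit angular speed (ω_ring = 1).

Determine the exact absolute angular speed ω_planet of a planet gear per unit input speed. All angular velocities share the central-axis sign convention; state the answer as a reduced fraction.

39/22

N_ring = 34 + 2·22 = 78
34(ω_s−ω_c) = −78(ω_r−ω_c),  ω_s=0, ω_r=1
34(0−ω_c) = −78(1−ω_c)  ⇒  112ω_c = 78  ⇒  ω_c = 39/56
sun–planet: 34·(0−39/56) = −22·(ω_p−ω_c)  ⇒  ω_p−ω_c = −(34/22)·(-39/56) = 663/616
ω_p = 39/56 + 663/616 = 39/22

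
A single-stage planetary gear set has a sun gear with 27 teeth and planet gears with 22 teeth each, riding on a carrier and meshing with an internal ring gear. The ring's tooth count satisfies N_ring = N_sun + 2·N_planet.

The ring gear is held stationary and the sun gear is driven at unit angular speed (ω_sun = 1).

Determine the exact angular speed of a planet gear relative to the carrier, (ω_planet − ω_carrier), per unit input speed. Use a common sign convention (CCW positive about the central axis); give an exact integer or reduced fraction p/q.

-1917/2156

N_ring = 27 + 2·22 = 71
27(ω_s−ω_c) = −71(ω_r−ω_c),  ω_r=0, ω_s=1
27(1−ω_c) = −71(0−ω_c)  ⇒  98ω_c = 27  ⇒  ω_c = 27/98
sun–planet: 27·(1−27/98) = −22·(ω_p−ω_c)  ⇒  ω_p−ω_c = −(27/22)·(71/98) = -1917/2156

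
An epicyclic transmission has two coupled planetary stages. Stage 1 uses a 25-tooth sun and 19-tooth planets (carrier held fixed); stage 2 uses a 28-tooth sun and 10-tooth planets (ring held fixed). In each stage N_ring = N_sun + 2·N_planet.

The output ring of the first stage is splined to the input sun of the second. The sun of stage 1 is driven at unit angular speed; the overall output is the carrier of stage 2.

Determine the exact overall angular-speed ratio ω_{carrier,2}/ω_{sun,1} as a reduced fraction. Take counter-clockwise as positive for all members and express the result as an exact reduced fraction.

-25/171

Stage 1: N_ring = 25 + 2·19 = 63
Stage 1: 25(ω_s−ω_c) = −63(ω_r−ω_c),  ω_c=0, ω_s=1
Stage 1: ω_r = 0 − (25/63)(1−0) = -25/63
  ⇒ ω_r¹/ω_s¹ = -25/63
Stage 2: N_ring = 28 + 2·10 = 48
Stage 2: 28(ω_s−ω_c) = −48(ω_r−ω_c),  ω_r=0, ω_s=1
Stage 2: 28(1−ω_c) = −48(0−ω_c)  ⇒  76ω_c = 28  ⇒  ω_c = 7/19
  ⇒ ω_c²/ω_s² = 7/19
Coupling ω_s² = ω_r¹ ⇒ overall = -25/63 × 7/19 = -25/171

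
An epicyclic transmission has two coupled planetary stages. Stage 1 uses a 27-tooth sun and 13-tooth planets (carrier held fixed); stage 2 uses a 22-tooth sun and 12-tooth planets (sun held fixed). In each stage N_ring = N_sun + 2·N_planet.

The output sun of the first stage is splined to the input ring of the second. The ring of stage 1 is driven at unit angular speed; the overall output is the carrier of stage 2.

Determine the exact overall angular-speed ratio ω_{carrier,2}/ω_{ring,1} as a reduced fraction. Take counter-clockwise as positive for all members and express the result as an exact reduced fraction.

Stage 1: N_ring = 27 + 2·13 = 53
Stage 1: 27(ω_s−ω_c) = −53(ω_r−ω_c),  ω_c=0, ω_r=1
Stage 1: ω_s = 0 − (53/27)(1−0) = -53/27
  ⇒ ω_s¹/ω_r¹ = -53/27
Stage 2: N_ring = 22 + 2·12 = 46
Stage 2: 22(ω_s−ω_c) = −46(ω_r−ω_c),  ω_s=0, ω_r=1
Stage 2: 22(0−ω_c) = −46(1−ω_c)  ⇒  68ω_c = 46  ⇒  ω_c = 23/34
  ⇒ ω_c²/ω_r² = 23/34
Coupling ω_r² = ω_s¹ ⇒ overall = -53/27 × 23/34 = -1219/918

-1219/918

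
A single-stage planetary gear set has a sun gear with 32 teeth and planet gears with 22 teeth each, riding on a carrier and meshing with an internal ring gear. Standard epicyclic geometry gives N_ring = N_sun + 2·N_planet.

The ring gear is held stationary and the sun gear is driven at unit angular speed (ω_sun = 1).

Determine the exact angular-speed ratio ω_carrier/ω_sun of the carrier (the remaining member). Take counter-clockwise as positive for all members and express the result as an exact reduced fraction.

8/27

N_ring = 32 + 2·22 = 76
32(ω_s−ω_c) = −76(ω_r−ω_c),  ω_r=0, ω_s=1
32(1−ω_c) = −76(0−ω_c)  ⇒  108ω_c = 32  ⇒  ω_c = 8/27
ω_c/ω_s = 8/27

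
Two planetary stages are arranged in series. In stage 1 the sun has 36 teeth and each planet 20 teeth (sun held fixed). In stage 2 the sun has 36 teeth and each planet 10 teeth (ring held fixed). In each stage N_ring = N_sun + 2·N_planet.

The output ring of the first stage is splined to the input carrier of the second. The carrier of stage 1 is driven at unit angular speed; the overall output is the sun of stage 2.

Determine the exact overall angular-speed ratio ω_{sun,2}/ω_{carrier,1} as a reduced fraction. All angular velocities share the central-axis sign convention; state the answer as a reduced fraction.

Stage 1: N_ring = 36 + 2·20 = 76
Stage 1: 36(ω_s−ω_c) = −76(ω_r−ω_c),  ω_s=0, ω_c=1
Stage 1: ω_r = 1 − (36/76)(0−1) = 28/19
  ⇒ ω_r¹/ω_c¹ = 28/19
Stage 2: N_ring = 36 + 2·10 = 56
Stage 2: 36(ω_s−ω_c) = −56(ω_r−ω_c),  ω_r=0, ω_c=1
Stage 2: ω_s = 1 − (56/36)(0−1) = 23/9
  ⇒ ω_s²/ω_c² = 23/9
Coupling ω_c² = ω_r¹ ⇒ overall = 28/19 × 23/9 = 644/171

644/171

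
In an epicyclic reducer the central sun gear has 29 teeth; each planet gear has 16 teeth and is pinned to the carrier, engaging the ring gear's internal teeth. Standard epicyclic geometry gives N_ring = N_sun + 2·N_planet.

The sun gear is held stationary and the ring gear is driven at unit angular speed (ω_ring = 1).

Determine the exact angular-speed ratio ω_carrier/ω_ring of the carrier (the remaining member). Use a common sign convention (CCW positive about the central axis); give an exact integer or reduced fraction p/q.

N_ring = 29 + 2·16 = 61
29(ω_s−ω_c) = −61(ω_r−ω_c),  ω_s=0, ω_r=1
29(0−ω_c) = −61(1−ω_c)  ⇒  90ω_c = 61  ⇒  ω_c = 61/90
ω_c/ω_r = 61/90

61/90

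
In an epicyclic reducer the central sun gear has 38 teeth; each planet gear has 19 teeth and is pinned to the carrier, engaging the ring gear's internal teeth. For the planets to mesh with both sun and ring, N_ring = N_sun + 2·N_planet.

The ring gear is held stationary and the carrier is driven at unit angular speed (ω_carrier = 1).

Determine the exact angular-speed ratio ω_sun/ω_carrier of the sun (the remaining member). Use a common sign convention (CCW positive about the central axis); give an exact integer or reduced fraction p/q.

N_ring = 38 + 2·19 = 76
38(ω_s−ω_c) = −76(ω_r−ω_c),  ω_r=0, ω_c=1
ω_s = 1 − (76/38)(0−1) = 3
ω_s/ω_c = 3

3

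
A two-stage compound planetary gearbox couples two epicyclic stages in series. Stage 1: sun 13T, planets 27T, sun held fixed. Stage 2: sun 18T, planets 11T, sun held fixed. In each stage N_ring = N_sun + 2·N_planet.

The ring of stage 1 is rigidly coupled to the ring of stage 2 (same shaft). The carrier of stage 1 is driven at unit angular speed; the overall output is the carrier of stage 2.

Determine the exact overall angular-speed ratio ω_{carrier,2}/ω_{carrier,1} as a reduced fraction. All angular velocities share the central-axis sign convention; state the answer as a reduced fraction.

1600/1943

Stage 1: N_ring = 13 + 2·27 = 67
Stage 1: 13(ω_s−ω_c) = −67(ω_r−ω_c),  ω_s=0, ω_c=1
Stage 1: ω_r = 1 − (13/67)(0−1) = 80/67
  ⇒ ω_r¹/ω_c¹ = 80/67
Stage 2: N_ring = 18 + 2·11 = 40
Stage 2: 18(ω_s−ω_c) = −40(ω_r−ω_c),  ω_s=0, ω_r=1
Stage 2: 18(0−ω_c) = −40(1−ω_c)  ⇒  58ω_c = 40  ⇒  ω_c = 20/29
  ⇒ ω_c²/ω_r² = 20/29
Coupling ω_r² = ω_r¹ ⇒ overall = 80/67 × 20/29 = 1600/1943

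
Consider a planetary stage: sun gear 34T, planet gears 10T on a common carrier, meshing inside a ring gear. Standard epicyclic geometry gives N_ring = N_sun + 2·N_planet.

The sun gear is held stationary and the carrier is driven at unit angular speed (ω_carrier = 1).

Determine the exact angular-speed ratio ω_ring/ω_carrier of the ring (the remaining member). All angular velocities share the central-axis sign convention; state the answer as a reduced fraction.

44/27

N_ring = 34 + 2·10 = 54
34(ω_s−ω_c) = −54(ω_r−ω_c),  ω_s=0, ω_c=1
ω_r = 1 − (34/54)(0−1) = 44/27
ω_r/ω_c = 44/27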